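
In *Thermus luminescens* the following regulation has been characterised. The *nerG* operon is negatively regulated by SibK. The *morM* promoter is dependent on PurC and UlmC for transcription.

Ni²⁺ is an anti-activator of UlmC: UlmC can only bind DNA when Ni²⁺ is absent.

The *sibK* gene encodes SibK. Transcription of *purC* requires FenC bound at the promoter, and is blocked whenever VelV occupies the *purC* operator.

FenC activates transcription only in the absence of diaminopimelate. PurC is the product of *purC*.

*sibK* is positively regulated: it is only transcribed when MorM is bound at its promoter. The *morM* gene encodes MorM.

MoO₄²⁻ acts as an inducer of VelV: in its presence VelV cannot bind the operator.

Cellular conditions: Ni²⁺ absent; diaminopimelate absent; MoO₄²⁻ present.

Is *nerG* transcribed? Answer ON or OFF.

OFF

MoO₄²⁻ is present, so VelV is inactive.
Diaminopimelate is absent, so FenC is active.
No repressor is bound and FenC is active, so *purC* is transcribed.
So PurC is produced and active.
Ni²⁺ is absent, so UlmC is active.
No repressor is bound and PurC and UlmC are active, so *morM* is transcribed.
So MorM is produced and active.
No repressor is bound and MorM is active, so *sibK* is transcribed.
So SibK is produced and active.
With repressor SibK bound, *nerG* is not transcribed.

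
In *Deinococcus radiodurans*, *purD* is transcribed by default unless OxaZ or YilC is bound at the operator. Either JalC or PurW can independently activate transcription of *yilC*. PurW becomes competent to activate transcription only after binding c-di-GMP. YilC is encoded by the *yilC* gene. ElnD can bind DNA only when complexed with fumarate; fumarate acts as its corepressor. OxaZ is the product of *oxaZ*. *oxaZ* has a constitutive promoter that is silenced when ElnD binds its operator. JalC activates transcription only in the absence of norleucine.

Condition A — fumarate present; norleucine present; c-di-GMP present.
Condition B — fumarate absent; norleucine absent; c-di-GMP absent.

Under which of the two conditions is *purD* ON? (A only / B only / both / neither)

Condition A:
Fumarate is present, so ElnD is active.
With repressor ElnD bound, *oxaZ* is not transcribed.
So OxaZ is not produced.
Norleucine is present, so JalC is inactive.
c-di-GMP is present, so PurW is active.
Activator PurW is present, so *yilC* is transcribed.
So YilC is produced and active.
With repressor YilC bound, *purD* is not transcribed.
→ *purD* is OFF in A.
Condition B:
Fumarate is absent, so ElnD is inactive.
With no repressor bound, *oxaZ* is transcribed.
So OxaZ is produced and active.
Norleucine is absent, so JalC is active.
c-di-GMP is absent, so PurW is inactive.
Activator JalC is present, so *yilC* is transcribed.
So YilC is produced and active.
With repressor OxaZ bound, *purD* is not transcribed.
→ *purD* is OFF in B.

neither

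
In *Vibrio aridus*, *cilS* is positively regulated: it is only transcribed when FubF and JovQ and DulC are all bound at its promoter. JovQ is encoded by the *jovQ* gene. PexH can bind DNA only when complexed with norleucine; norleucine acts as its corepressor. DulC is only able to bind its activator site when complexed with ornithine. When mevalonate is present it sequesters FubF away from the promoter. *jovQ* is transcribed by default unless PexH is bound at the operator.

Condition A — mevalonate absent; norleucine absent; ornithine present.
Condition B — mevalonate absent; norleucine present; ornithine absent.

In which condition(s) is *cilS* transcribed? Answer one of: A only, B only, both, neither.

A only

Condition A:
Mevalonate is absent, so FubF is active.
Norleucine is absent, so PexH is inactive.
With no repressor bound, *jovQ* is transcribed.
So JovQ is produced and active.
Ornithine is present, so DulC is active.
No repressor is bound and FubF and JovQ and DulC are active, so *cilS* is transcribed.
→ *cilS* is ON in A.
Condition B:
Mevalonate is absent, so FubF is active.
Norleucine is present, so PexH is active.
With repressor PexH bound, *jovQ* is not transcribed.
So JovQ is not produced.
Ornithine is absent, so DulC is inactive.
Required activator JovQ is absent, so *cilS* is not transcribed.
→ *cilS* is OFF in B.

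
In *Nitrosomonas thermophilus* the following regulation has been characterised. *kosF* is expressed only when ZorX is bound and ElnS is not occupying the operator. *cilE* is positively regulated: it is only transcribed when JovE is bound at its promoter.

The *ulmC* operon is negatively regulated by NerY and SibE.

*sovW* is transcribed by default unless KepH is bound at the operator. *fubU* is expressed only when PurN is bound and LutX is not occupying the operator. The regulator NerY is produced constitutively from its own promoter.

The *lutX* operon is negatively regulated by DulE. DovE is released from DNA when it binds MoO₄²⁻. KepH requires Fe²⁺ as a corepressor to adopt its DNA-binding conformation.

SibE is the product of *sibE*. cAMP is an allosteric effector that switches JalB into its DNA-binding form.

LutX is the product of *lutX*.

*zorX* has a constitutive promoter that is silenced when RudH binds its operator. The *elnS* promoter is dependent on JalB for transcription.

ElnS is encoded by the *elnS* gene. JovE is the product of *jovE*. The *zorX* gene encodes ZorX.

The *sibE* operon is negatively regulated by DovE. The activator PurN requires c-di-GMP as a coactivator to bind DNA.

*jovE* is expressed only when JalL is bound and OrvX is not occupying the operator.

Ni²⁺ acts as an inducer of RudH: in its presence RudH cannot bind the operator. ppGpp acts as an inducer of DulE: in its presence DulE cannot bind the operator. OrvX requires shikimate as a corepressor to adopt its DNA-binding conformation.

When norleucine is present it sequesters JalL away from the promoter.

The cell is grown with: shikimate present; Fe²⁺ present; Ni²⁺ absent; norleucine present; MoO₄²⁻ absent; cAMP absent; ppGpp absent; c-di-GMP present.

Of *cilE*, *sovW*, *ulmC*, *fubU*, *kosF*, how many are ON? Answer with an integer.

Shikimate is present, so OrvX is active.
Norleucine is present, so JalL is inactive.
With repressor OrvX bound, *jovE* is not transcribed.
So JovE is not produced.
Required activator JovE is absent, so *cilE* is not transcribed.
→ *cilE* is OFF.
Fe²⁺ is present, so KepH is active.
With repressor KepH bound, *sovW* is not transcribed.
→ *sovW* is OFF.
NerY is produced constitutively and is active.
MoO₄²⁻ is absent, so DovE is active.
With repressor DovE bound, *sibE* is not transcribed.
So SibE is not produced.
With repressor NerY bound, *ulmC* is not transcribed.
→ *ulmC* is OFF.
c-di-GMP is present, so PurN is active.
ppGpp is absent, so DulE is active.
With repressor DulE bound, *lutX* is not transcribed.
So LutX is not produced.
No repressor is bound and PurN is active, so *fubU* is transcribed.
→ *fubU* is ON.
cAMP is absent, so JalB is inactive.
Required activator JalB is absent, so *elnS* is not transcribed.
So ElnS is not produced.
Ni²⁺ is absent, so RudH is active.
With repressor RudH bound, *zorX* is not transcribed.
So ZorX is not produced.
Required activator ZorX is absent, so *kosF* is not transcribed.
→ *kosF* is OFF.
1 of the 5 genes is transcribed.

1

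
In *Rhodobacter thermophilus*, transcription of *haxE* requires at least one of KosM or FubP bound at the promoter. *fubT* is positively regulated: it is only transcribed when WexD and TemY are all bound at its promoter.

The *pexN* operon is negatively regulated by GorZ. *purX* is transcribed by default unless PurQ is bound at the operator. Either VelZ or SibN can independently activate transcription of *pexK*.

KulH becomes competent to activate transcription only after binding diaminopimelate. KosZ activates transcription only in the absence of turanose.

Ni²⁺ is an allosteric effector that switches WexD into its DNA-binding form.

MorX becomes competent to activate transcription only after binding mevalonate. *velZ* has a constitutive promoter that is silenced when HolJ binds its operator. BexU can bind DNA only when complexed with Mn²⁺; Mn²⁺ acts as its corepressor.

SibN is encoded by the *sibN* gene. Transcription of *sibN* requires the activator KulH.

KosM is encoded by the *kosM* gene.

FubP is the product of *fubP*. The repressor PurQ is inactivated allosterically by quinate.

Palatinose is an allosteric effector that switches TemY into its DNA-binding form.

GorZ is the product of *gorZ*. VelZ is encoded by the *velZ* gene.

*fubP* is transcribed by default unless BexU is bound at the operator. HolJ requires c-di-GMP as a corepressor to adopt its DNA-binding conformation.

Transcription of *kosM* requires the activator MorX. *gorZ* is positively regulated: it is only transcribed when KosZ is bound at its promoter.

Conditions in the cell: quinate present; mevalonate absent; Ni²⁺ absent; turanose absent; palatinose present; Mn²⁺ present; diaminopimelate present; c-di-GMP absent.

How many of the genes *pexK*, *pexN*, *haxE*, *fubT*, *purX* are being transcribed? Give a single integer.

c-di-GMP is absent, so HolJ is inactive.
With no repressor bound, *velZ* is transcribed.
So VelZ is produced and active.
Diaminopimelate is present, so KulH is active.
No repressor is bound and KulH is active, so *sibN* is transcribed.
So SibN is produced and active.
Activator VelZ is present, so *pexK* is transcribed.
→ *pexK* is ON.
Turanose is absent, so KosZ is active.
No repressor is bound and KosZ is active, so *gorZ* is transcribed.
So GorZ is produced and active.
With repressor GorZ bound, *pexN* is not transcribed.
→ *pexN* is OFF.
Mevalonate is absent, so MorX is inactive.
Required activator MorX is absent, so *kosM* is not transcribed.
So KosM is not produced.
Mn²⁺ is present, so BexU is active.
With repressor BexU bound, *fubP* is not transcribed.
So FubP is not produced.
No activator is available at the *haxE* promoter, so *haxE* is not transcribed.
→ *haxE* is OFF.
Ni²⁺ is absent, so WexD is inactive.
Palatinose is present, so TemY is active.
Required activator WexD is absent, so *fubT* is not transcribed.
→ *fubT* is OFF.
Quinate is present, so PurQ is inactive.
With no repressor bound, *purX* is transcribed.
→ *purX* is ON.
2 of the 5 genes are transcribed.

2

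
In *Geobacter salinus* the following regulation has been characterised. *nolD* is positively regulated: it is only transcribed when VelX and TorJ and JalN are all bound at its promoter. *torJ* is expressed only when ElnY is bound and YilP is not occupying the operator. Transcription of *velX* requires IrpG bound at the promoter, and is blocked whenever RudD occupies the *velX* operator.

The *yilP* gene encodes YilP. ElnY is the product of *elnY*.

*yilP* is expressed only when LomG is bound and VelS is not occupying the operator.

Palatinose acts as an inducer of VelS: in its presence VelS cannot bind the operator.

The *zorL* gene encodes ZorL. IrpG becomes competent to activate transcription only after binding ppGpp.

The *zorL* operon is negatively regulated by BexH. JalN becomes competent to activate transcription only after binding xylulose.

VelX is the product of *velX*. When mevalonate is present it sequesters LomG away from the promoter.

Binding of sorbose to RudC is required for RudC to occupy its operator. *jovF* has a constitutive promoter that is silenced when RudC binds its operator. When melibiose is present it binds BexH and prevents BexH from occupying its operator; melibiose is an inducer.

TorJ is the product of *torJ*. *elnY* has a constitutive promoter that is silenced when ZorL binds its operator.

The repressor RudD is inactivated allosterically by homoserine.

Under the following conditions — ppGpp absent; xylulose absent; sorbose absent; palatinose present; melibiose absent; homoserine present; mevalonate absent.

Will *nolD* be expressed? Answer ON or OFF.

ppGpp is absent, so IrpG is inactive.
Homoserine is present, so RudD is inactive.
Required activator IrpG is absent, so *velX* is not transcribed.
So VelX is not produced.
Melibiose is absent, so BexH is active.
With repressor BexH bound, *zorL* is not transcribed.
So ZorL is not produced.
With no repressor bound, *elnY* is transcribed.
So ElnY is produced and active.
Mevalonate is absent, so LomG is active.
Palatinose is present, so VelS is inactive.
No repressor is bound and LomG is active, so *yilP* is transcribed.
So YilP is produced and active.
With repressor YilP bound, *torJ* is not transcribed.
So TorJ is not produced.
Xylulose is absent, so JalN is inactive.
Required activator VelX is absent, so *nolD* is not transcribed.

OFF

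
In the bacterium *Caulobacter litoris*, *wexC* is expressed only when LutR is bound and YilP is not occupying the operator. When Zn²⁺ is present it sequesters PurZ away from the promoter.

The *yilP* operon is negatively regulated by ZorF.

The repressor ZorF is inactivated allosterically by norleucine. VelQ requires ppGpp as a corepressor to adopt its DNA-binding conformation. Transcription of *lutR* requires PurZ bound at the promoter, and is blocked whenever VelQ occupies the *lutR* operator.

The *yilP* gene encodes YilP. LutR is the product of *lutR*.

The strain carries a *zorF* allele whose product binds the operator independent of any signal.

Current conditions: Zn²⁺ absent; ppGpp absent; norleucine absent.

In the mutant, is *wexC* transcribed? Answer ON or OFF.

ON

Zn²⁺ is absent, so PurZ is active.
ppGpp is absent, so VelQ is inactive.
No repressor is bound and PurZ is active, so *lutR* is transcribed.
So LutR is produced and active.
ZorF is constitutively active in this strain.
With repressor ZorF bound, *yilP* is not transcribed.
So YilP is not produced.
No repressor is bound and LutR is active, so *wexC* is transcribed.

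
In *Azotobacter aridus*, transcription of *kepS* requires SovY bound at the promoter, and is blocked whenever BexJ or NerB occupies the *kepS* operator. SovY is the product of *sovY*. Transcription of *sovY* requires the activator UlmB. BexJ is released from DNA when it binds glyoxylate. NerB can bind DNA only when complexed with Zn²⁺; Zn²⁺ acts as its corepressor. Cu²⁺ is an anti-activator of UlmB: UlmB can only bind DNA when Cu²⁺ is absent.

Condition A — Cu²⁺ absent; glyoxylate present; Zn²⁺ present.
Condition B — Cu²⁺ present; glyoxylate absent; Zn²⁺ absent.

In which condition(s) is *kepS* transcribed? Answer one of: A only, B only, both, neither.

Condition A:
Cu²⁺ is absent, so UlmB is active.
No repressor is bound and UlmB is active, so *sovY* is transcribed.
So SovY is produced and active.
Glyoxylate is present, so BexJ is inactive.
Zn²⁺ is present, so NerB is active.
With repressor NerB bound, *kepS* is not transcribed.
→ *kepS* is OFF in A.
Condition B:
Cu²⁺ is present, so UlmB is inactive.
Required activator UlmB is absent, so *sovY* is not transcribed.
So SovY is not produced.
Glyoxylate is absent, so BexJ is active.
Zn²⁺ is absent, so NerB is inactive.
With repressor BexJ bound, *kepS* is not transcribed.
→ *kepS* is OFF in B.

neither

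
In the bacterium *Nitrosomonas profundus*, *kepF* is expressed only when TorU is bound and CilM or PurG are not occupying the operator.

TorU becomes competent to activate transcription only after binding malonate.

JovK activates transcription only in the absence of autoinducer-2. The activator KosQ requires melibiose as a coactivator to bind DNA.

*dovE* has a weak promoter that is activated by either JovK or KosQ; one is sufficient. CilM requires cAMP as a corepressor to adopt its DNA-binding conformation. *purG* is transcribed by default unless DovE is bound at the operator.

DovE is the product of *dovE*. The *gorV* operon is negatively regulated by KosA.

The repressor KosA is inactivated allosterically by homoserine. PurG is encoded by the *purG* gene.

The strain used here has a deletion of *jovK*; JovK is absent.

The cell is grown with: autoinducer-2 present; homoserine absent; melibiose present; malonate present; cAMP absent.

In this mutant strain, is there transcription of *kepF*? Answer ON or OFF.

ON

Malonate is present, so TorU is active.
cAMP is absent, so CilM is inactive.
JovK is non-functional in this strain, so it has no effect.
Melibiose is present, so KosQ is active.
Activator KosQ is present, so *dovE* is transcribed.
So DovE is produced and active.
With repressor DovE bound, *purG* is not transcribed.
So PurG is not produced.
No repressor is bound and TorU is active, so *kepF* is transcribed.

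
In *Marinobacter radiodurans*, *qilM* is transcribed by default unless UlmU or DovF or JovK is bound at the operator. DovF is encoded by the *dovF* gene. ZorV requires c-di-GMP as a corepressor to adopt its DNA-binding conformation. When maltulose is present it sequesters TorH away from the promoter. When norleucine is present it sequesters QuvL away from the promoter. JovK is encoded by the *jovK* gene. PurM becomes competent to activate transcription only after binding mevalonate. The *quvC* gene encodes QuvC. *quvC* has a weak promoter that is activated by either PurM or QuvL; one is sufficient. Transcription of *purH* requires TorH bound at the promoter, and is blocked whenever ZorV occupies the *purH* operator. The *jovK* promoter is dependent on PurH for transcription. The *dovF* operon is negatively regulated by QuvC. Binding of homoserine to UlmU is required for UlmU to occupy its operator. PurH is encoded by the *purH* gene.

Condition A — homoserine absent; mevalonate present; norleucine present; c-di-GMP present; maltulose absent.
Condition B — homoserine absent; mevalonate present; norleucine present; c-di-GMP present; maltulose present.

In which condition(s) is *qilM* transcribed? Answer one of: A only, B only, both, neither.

both

Condition A:
Homoserine is absent, so UlmU is inactive.
Mevalonate is present, so PurM is active.
Norleucine is present, so QuvL is inactive.
Activator PurM is present, so *quvC* is transcribed.
So QuvC is produced and active.
With repressor QuvC bound, *dovF* is not transcribed.
So DovF is not produced.
c-di-GMP is present, so ZorV is active.
Maltulose is absent, so TorH is active.
With repressor ZorV bound, *purH* is not transcribed.
So PurH is not produced.
Required activator PurH is absent, so *jovK* is not transcribed.
So JovK is not produced.
With no repressor bound, *qilM* is transcribed.
→ *qilM* is ON in A.
Condition B:
Homoserine is absent, so UlmU is inactive.
Mevalonate is present, so PurM is active.
Norleucine is present, so QuvL is inactive.
Activator PurM is present, so *quvC* is transcribed.
So QuvC is produced and active.
With repressor QuvC bound, *dovF* is not transcribed.
So DovF is not produced.
c-di-GMP is present, so ZorV is active.
Maltulose is present, so TorH is inactive.
With repressor ZorV bound, *purH* is not transcribed.
So PurH is not produced.
Required activator PurH is absent, so *jovK* is not transcribed.
So JovK is not produced.
With no repressor bound, *qilM* is transcribed.
→ *qilM* is ON in B.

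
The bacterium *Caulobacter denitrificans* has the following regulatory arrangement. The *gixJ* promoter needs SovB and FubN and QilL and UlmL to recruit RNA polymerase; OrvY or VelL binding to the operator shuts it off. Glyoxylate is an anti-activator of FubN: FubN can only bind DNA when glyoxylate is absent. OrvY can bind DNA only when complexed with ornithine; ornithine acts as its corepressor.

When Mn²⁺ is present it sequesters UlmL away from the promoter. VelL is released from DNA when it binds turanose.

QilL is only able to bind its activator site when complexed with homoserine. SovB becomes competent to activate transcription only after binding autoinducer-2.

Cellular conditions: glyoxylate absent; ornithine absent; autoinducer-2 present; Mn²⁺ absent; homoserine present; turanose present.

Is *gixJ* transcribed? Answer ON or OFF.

ON

Autoinducer-2 is present, so SovB is active.
Glyoxylate is absent, so FubN is active.
Homoserine is present, so QilL is active.
Mn²⁺ is absent, so UlmL is active.
Ornithine is absent, so OrvY is inactive.
Turanose is present, so VelL is inactive.
No repressor is bound and SovB and FubN and QilL and UlmL are active, so *gixJ* is transcribed.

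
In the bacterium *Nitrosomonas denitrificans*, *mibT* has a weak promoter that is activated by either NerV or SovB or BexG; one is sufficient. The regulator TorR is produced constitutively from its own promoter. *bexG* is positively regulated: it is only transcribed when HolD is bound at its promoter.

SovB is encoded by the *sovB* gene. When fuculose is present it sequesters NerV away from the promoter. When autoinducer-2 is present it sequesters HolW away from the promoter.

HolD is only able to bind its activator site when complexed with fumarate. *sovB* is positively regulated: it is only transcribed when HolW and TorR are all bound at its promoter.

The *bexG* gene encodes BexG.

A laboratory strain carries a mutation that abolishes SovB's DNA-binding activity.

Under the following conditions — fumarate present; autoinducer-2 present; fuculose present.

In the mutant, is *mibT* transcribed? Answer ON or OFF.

ON

Fuculose is present, so NerV is inactive.
SovB is non-functional in this strain, so it has no effect.
Fumarate is present, so HolD is active.
No repressor is bound and HolD is active, so *bexG* is transcribed.
So BexG is produced and active.
Activator BexG is present, so *mibT* is transcribed.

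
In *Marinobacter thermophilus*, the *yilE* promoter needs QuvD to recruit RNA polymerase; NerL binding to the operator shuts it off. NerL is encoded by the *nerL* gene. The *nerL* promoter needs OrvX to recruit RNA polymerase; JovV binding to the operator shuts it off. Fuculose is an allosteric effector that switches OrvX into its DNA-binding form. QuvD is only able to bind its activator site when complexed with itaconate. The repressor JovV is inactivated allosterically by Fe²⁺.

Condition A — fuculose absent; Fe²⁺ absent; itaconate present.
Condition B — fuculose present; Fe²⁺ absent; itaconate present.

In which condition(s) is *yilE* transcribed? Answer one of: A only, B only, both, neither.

Condition A:
Fuculose is absent, so OrvX is inactive.
Fe²⁺ is absent, so JovV is active.
With repressor JovV bound, *nerL* is not transcribed.
So NerL is not produced.
Itaconate is present, so QuvD is active.
No repressor is bound and QuvD is active, so *yilE* is transcribed.
→ *yilE* is ON in A.
Condition B:
Fuculose is present, so OrvX is active.
Fe²⁺ is absent, so JovV is active.
With repressor JovV bound, *nerL* is not transcribed.
So NerL is not produced.
Itaconate is present, so QuvD is active.
No repressor is bound and QuvD is active, so *yilE* is transcribed.
→ *yilE* is ON in B.

both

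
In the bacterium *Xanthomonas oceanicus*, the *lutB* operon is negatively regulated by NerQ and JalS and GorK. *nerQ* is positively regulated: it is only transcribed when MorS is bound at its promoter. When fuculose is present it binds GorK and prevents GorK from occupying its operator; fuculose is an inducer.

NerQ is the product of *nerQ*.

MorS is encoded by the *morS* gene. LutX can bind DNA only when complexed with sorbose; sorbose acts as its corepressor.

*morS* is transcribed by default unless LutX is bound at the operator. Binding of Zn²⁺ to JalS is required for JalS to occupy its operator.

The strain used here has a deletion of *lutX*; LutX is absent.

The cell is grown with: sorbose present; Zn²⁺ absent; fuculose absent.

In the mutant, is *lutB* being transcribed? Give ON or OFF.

OFF

LutX is non-functional in this strain, so it has no effect.
With no repressor bound, *morS* is transcribed.
So MorS is produced and active.
No repressor is bound and MorS is active, so *nerQ* is transcribed.
So NerQ is produced and active.
Zn²⁺ is absent, so JalS is inactive.
Fuculose is absent, so GorK is active.
With repressor NerQ bound, *lutB* is not transcribed.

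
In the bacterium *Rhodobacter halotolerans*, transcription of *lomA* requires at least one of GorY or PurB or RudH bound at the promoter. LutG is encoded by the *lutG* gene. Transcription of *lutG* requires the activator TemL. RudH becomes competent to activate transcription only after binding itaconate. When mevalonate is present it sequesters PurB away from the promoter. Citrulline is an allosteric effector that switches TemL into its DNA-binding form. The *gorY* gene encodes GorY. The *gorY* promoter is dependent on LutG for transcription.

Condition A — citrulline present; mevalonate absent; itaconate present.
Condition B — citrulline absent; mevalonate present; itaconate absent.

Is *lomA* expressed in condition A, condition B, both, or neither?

A only

Condition A:
Citrulline is present, so TemL is active.
No repressor is bound and TemL is active, so *lutG* is transcribed.
So LutG is produced and active.
No repressor is bound and LutG is active, so *gorY* is transcribed.
So GorY is produced and active.
Mevalonate is absent, so PurB is active.
Itaconate is present, so RudH is active.
Activator GorY is present, so *lomA* is transcribed.
→ *lomA* is ON in A.
Condition B:
Citrulline is absent, so TemL is inactive.
Required activator TemL is absent, so *lutG* is not transcribed.
So LutG is not produced.
Required activator LutG is absent, so *gorY* is not transcribed.
So GorY is not produced.
Mevalonate is present, so PurB is inactive.
Itaconate is absent, so RudH is inactive.
No activator is available at the *lomA* promoter, so *lomA* is not transcribed.
→ *lomA* is OFF in B.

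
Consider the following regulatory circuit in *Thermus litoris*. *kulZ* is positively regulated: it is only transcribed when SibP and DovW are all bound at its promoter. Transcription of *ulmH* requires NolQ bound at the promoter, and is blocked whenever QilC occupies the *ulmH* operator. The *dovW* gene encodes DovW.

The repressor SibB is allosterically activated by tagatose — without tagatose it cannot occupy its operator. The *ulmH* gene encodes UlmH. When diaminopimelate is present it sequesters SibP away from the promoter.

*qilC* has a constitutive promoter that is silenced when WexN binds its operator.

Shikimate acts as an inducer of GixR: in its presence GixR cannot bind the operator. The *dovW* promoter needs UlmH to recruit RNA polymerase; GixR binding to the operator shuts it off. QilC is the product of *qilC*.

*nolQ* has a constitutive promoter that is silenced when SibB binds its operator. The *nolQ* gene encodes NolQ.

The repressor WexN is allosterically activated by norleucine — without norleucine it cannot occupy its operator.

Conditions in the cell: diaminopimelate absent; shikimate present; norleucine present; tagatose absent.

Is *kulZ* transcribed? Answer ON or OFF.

Diaminopimelate is absent, so SibP is active.
Shikimate is present, so GixR is inactive.
Norleucine is present, so WexN is active.
With repressor WexN bound, *qilC* is not transcribed.
So QilC is not produced.
Tagatose is absent, so SibB is inactive.
With no repressor bound, *nolQ* is transcribed.
So NolQ is produced and active.
No repressor is bound and NolQ is active, so *ulmH* is transcribed.
So UlmH is produced and active.
No repressor is bound and UlmH is active, so *dovW* is transcribed.
So DovW is produced and active.
No repressor is bound and SibP and DovW are active, so *kulZ* is transcribed.

ON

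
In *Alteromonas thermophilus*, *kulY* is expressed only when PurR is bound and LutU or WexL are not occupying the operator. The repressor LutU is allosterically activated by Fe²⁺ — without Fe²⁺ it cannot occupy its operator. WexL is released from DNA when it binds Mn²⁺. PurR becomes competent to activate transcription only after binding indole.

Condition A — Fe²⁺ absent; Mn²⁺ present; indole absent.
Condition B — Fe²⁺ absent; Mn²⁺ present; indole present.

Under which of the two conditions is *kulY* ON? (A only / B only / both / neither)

Condition A:
Fe²⁺ is absent, so LutU is inactive.
Mn²⁺ is present, so WexL is inactive.
Indole is absent, so PurR is inactive.
Required activator PurR is absent, so *kulY* is not transcribed.
→ *kulY* is OFF in A.
Condition B:
Fe²⁺ is absent, so LutU is inactive.
Mn²⁺ is present, so WexL is inactive.
Indole is present, so PurR is active.
No repressor is bound and PurR is active, so *kulY* is transcribed.
→ *kulY* is ON in B.

B only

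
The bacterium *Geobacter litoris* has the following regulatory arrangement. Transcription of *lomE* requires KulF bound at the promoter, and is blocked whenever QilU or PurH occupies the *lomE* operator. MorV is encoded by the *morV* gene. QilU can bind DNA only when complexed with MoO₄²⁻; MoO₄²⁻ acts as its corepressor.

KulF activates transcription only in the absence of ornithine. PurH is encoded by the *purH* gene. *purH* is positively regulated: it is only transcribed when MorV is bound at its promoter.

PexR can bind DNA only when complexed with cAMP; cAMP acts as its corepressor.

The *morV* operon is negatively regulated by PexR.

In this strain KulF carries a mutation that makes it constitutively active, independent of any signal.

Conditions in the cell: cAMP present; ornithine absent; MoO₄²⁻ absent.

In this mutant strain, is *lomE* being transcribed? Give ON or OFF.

ON

MoO₄²⁻ is absent, so QilU is inactive.
cAMP is present, so PexR is active.
With repressor PexR bound, *morV* is not transcribed.
So MorV is not produced.
Required activator MorV is absent, so *purH* is not transcribed.
So PurH is not produced.
KulF is constitutively active in this strain.
No repressor is bound and KulF is active, so *lomE* is transcribed.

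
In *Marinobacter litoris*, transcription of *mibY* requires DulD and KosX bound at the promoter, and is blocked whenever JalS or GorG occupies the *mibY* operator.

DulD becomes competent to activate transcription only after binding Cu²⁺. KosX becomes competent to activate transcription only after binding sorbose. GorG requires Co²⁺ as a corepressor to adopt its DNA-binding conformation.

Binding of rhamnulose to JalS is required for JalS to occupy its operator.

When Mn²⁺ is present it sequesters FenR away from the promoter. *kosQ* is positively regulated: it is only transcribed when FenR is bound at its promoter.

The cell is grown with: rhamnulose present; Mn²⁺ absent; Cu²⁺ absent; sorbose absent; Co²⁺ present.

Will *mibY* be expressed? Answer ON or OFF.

OFF

Rhamnulose is present, so JalS is active.
Cu²⁺ is absent, so DulD is inactive.
Co²⁺ is present, so GorG is active.
Sorbose is absent, so KosX is inactive.
With repressor JalS bound, *mibY* is not transcribed.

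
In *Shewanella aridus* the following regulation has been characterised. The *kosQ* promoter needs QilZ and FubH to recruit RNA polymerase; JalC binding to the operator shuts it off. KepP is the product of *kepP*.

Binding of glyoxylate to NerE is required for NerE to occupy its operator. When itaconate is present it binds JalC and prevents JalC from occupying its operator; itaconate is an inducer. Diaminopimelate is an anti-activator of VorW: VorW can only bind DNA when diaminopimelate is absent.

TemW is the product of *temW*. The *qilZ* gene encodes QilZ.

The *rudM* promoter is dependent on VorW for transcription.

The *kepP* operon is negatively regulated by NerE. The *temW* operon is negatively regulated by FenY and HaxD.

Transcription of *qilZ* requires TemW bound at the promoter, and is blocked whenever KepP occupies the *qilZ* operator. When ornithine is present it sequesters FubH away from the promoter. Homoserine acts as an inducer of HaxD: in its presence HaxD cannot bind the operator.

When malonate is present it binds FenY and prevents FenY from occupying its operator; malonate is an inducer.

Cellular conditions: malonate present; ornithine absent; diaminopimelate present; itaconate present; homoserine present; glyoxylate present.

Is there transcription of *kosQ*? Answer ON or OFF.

ON

Itaconate is present, so JalC is inactive.
Glyoxylate is present, so NerE is active.
With repressor NerE bound, *kepP* is not transcribed.
So KepP is not produced.
Malonate is present, so FenY is inactive.
Homoserine is present, so HaxD is inactive.
With no repressor bound, *temW* is transcribed.
So TemW is produced and active.
No repressor is bound and TemW is active, so *qilZ* is transcribed.
So QilZ is produced and active.
Ornithine is absent, so FubH is active.
No repressor is bound and QilZ and FubH are active, so *kosQ* is transcribed.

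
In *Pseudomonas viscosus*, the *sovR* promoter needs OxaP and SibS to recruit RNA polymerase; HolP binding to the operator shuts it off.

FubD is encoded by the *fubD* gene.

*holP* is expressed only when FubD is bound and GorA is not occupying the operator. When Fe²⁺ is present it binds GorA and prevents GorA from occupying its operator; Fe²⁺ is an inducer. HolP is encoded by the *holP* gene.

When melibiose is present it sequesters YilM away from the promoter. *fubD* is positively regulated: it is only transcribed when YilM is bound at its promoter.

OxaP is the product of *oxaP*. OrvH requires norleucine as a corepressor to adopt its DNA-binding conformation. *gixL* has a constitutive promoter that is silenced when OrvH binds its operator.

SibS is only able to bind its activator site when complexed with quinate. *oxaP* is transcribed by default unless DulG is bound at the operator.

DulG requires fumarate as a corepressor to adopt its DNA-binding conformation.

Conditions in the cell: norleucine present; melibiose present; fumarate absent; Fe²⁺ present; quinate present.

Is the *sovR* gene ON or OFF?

Fumarate is absent, so DulG is inactive.
With no repressor bound, *oxaP* is transcribed.
So OxaP is produced and active.
Melibiose is present, so YilM is inactive.
Required activator YilM is absent, so *fubD* is not transcribed.
So FubD is not produced.
Fe²⁺ is present, so GorA is inactive.
Required activator FubD is absent, so *holP* is not transcribed.
So HolP is not produced.
Quinate is present, so SibS is active.
No repressor is bound and OxaP and SibS are active, so *sovR* is transcribed.

ON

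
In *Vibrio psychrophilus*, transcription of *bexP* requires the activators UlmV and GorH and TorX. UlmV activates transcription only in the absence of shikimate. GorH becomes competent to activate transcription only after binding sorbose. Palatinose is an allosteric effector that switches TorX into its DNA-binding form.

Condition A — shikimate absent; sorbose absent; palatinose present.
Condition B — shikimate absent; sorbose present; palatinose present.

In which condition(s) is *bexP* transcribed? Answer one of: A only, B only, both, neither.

B only

Condition A:
Shikimate is absent, so UlmV is active.
Sorbose is absent, so GorH is inactive.
Palatinose is present, so TorX is active.
Required activator GorH is absent, so *bexP* is not transcribed.
→ *bexP* is OFF in A.
Condition B:
Shikimate is absent, so UlmV is active.
Sorbose is present, so GorH is active.
Palatinose is present, so TorX is active.
No repressor is bound and UlmV and GorH and TorX are active, so *bexP* is transcribed.
→ *bexP* is ON in B.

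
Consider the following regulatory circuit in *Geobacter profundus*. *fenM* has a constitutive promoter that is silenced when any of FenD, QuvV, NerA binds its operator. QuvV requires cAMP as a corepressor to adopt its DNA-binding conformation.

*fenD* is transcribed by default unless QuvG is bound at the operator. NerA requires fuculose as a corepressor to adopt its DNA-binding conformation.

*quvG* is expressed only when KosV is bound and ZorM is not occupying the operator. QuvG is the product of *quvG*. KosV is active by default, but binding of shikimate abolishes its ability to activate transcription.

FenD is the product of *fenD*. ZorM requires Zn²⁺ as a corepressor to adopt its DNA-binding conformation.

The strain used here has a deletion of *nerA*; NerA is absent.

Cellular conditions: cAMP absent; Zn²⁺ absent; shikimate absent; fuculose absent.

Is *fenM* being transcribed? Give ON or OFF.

ON

Shikimate is absent, so KosV is active.
Zn²⁺ is absent, so ZorM is inactive.
No repressor is bound and KosV is active, so *quvG* is transcribed.
So QuvG is produced and active.
With repressor QuvG bound, *fenD* is not transcribed.
So FenD is not produced.
cAMP is absent, so QuvV is inactive.
NerA is non-functional in this strain, so it has no effect.
With no repressor bound, *fenM* is transcribed.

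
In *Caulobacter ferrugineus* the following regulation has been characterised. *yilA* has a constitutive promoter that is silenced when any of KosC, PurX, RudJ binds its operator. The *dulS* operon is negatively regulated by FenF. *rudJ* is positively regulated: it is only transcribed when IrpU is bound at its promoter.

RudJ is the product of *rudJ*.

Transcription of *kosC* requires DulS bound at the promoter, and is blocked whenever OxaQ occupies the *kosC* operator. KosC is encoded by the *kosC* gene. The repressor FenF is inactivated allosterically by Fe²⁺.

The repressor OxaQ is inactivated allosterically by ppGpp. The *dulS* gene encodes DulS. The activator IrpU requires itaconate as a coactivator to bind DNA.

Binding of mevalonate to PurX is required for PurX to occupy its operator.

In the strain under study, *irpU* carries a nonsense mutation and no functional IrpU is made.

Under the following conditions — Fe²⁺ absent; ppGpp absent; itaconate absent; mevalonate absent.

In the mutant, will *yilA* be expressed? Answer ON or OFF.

ON

ppGpp is absent, so OxaQ is active.
Fe²⁺ is absent, so FenF is active.
With repressor FenF bound, *dulS* is not transcribed.
So DulS is not produced.
With repressor OxaQ bound, *kosC* is not transcribed.
So KosC is not produced.
Mevalonate is absent, so PurX is inactive.
IrpU is non-functional in this strain, so it has no effect.
Required activator IrpU is absent, so *rudJ* is not transcribed.
So RudJ is not produced.
With no repressor bound, *yilA* is transcribed.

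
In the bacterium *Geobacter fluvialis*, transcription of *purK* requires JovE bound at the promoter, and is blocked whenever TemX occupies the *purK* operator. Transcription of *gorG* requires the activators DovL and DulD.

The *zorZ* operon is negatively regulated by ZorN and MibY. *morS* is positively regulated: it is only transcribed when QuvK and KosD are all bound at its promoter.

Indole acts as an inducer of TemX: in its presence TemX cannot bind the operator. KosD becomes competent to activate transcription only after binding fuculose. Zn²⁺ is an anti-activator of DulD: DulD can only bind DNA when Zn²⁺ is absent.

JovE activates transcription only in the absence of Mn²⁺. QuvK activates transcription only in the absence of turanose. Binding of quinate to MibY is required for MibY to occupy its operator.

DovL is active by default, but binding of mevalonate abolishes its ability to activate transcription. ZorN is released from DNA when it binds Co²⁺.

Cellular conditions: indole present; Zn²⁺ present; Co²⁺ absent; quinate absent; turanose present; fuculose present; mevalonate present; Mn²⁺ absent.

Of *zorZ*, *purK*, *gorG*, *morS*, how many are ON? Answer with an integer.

1

Co²⁺ is absent, so ZorN is active.
Quinate is absent, so MibY is inactive.
With repressor ZorN bound, *zorZ* is not transcribed.
→ *zorZ* is OFF.
Indole is present, so TemX is inactive.
Mn²⁺ is absent, so JovE is active.
No repressor is bound and JovE is active, so *purK* is transcribed.
→ *purK* is ON.
Mevalonate is present, so DovL is inactive.
Zn²⁺ is present, so DulD is inactive.
Required activator DovL is absent, so *gorG* is not transcribed.
→ *gorG* is OFF.
Turanose is present, so QuvK is inactive.
Fuculose is present, so KosD is active.
Required activator QuvK is absent, so *morS* is not transcribed.
→ *morS* is OFF.
1 of the 4 genes is transcribed.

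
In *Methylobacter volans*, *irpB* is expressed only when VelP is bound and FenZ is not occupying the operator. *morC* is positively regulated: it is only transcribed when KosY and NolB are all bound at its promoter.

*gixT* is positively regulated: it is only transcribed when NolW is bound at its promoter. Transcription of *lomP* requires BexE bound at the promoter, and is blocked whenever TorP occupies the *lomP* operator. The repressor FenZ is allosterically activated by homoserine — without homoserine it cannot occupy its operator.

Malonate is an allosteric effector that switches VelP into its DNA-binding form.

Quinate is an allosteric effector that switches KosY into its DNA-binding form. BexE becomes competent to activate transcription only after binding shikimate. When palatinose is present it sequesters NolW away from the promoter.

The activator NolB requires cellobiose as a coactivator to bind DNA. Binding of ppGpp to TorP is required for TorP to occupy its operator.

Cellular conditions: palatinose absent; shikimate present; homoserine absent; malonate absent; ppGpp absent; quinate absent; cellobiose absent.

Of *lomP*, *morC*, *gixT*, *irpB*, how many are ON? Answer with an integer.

2

ppGpp is absent, so TorP is inactive.
Shikimate is present, so BexE is active.
No repressor is bound and BexE is active, so *lomP* is transcribed.
→ *lomP* is ON.
Quinate is absent, so KosY is inactive.
Cellobiose is absent, so NolB is inactive.
Required activator KosY is absent, so *morC* is not transcribed.
→ *morC* is OFF.
Palatinose is absent, so NolW is active.
No repressor is bound and NolW is active, so *gixT* is transcribed.
→ *gixT* is ON.
Malonate is absent, so VelP is inactive.
Homoserine is absent, so FenZ is inactive.
Required activator VelP is absent, so *irpB* is not transcribed.
→ *irpB* is OFF.
2 of the 4 genes are transcribed.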